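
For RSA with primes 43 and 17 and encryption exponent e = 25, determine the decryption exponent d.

Step 1: n = 43 * 17 = 731.
Step 2: phi(n) = 42 * 16 = 672.
Step 3: Find d such that 25 * d = 1 (mod 672).
Step 4: d = 25^(-1) mod 672 = 457.
Verification: 25 * 457 = 11425 = 17 * 672 + 1.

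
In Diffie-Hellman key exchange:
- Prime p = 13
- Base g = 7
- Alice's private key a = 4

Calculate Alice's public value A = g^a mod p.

Step 1: A = g^a mod p = 7^4 mod 13.
  7^1 mod 13 = 7
  7^2 mod 13 = (7 * 7) mod 13 = 10
  7^3 mod 13 = (10 * 7) mod 13 = 5
  7^4 mod 13 = (5 * 7) mod 13 = 9
Result: A = 9.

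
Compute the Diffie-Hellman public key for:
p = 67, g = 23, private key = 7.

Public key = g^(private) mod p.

Step 1: A = g^a mod p = 23^7 mod 67.
  23^1 mod 67 = 23
  23^2 mod 67 = (23 * 23) mod 67 = 60
  23^3 mod 67 = (60 * 23) mod 67 = 40
  23^4 mod 67 = (40 * 23) mod 67 = 49
  23^5 mod 67 = (49 * 23) mod 67 = 55
  23^6 mod 67 = (55 * 23) mod 67 = 59
  23^7 mod 67 = (59 * 23) mod 67 = 17
Result: A = 17.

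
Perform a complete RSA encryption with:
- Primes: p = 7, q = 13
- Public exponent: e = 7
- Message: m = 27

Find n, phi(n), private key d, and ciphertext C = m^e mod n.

Step 1: n = 7 * 13 = 91.
Step 2: phi(n) = (7-1)(13-1) = 6 * 12 = 72.
Step 3: Find d = 7^(-1) mod 72 = 31.
  Verify: 7 * 31 = 217 = 1 (mod 72).
Step 4: C = 27^7 mod 91 = 27.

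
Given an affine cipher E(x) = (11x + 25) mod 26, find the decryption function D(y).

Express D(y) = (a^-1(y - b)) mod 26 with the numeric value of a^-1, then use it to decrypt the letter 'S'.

Step 1: Find a^-1, the modular inverse of 11 mod 26.
Step 2: We need 11 * a^-1 = 1 (mod 26).
Step 3: 11 * 19 = 209 = 8 * 26 + 1, so a^-1 = 19.
Step 4: D(y) = 19(y - 25) mod 26.
Step 5: Apply to 'S' (y = 18): D(18) = 19 * (18 - 25) mod 26 = 19 * -7 mod 26 = 23 -> 'X'.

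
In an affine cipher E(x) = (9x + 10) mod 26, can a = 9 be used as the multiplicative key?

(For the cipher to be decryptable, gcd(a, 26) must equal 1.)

Step 1: Compute gcd(9, 26).
Step 2: gcd(9, 26) = 1.
Since gcd = 1, 9 is coprime with 26, so it is a valid key.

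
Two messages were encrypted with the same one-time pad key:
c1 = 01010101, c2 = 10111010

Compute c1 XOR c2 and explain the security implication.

Step 1: c1 XOR c2 = (m1 XOR k) XOR (m2 XOR k).
Step 2: By XOR associativity/commutativity: = m1 XOR m2 XOR k XOR k = m1 XOR m2.
Step 3: 01010101 XOR 10111010 = 11101111 = 239.
Step 4: The key cancels out! An attacker learns m1 XOR m2 = 239, revealing the relationship between plaintexts.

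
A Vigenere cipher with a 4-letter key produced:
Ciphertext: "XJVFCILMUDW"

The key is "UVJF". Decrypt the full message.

Step 1: Key 'UVJF' has length 4. Extended key: UVJFUVJFUVJ
Step 2: Decrypt each position:
  X(23) - U(20) = 3 = D
  J(9) - V(21) = 14 = O
  V(21) - J(9) = 12 = M
  F(5) - F(5) = 0 = A
  C(2) - U(20) = 8 = I
  I(8) - V(21) = 13 = N
  L(11) - J(9) = 2 = C
  M(12) - F(5) = 7 = H
  U(20) - U(20) = 0 = A
  D(3) - V(21) = 8 = I
  W(22) - J(9) = 13 = N
Plaintext: DOMAINCHAIN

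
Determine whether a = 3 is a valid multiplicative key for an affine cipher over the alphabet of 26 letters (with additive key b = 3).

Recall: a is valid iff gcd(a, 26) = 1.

Step 1: Compute gcd(3, 26).
Step 2: gcd(3, 26) = 1.
Since gcd = 1, 3 is coprime with 26, so it is a valid key.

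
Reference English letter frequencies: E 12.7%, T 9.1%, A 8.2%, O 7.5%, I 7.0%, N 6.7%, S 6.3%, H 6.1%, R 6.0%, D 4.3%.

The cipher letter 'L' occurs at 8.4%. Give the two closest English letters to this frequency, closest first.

Step 1: Observed frequency of 'L' is 8.4%.
Step 2: Compute distances to each reference frequency and sort:
  A (8.2%): difference = 0.2% <-- BEST
  T (9.1%): difference = 0.7% <-- RUNNER-UP
  O (7.5%): difference = 0.9%
  I (7.0%): difference = 1.4%
  N (6.7%): difference = 1.7%
Step 3: Most likely is 'A' (8.2%, diff 0.2%); second most likely is 'T' (9.1%, diff 0.7%).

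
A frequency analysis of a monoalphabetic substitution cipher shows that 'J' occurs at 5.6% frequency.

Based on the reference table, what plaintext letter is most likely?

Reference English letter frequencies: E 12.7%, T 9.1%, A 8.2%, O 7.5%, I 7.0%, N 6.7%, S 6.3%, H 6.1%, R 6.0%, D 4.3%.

Step 1: The observed frequency is 5.6%.
Step 2: Compare with English frequencies:
  E: 12.7% (difference: 7.1%)
  T: 9.1% (difference: 3.5%)
  A: 8.2% (difference: 2.6%)
  O: 7.5% (difference: 1.9%)
  I: 7.0% (difference: 1.4%)
  N: 6.7% (difference: 1.1%)
  S: 6.3% (difference: 0.7%)
  H: 6.1% (difference: 0.5%)
  R: 6.0% (difference: 0.4%) <-- closest
  D: 4.3% (difference: 1.3%)
Step 3: 'J' most likely represents 'R' (frequency 6.0%).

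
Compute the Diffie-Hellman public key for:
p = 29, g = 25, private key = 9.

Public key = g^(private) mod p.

Step 1: A = g^a mod p = 25^9 mod 29.
  25^1 mod 29 = 25
  25^2 mod 29 = (25 * 25) mod 29 = 16
  25^3 mod 29 = (16 * 25) mod 29 = 23
  25^4 mod 29 = (23 * 25) mod 29 = 24
  25^5 mod 29 = (24 * 25) mod 29 = 20
  25^6 mod 29 = (20 * 25) mod 29 = 7
  25^7 mod 29 = (7 * 25) mod 29 = 1
  25^8 mod 29 = (1 * 25) mod 29 = 25
  25^9 mod 29 = (25 * 25) mod 29 = 16
Result: A = 16.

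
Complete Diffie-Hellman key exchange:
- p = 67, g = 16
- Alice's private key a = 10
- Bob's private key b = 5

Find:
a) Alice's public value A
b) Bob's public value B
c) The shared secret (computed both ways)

Step 1: A = g^a mod p = 16^10 mod 67 = 6.
Step 2: B = g^b mod p = 16^5 mod 67 = 26.
Step 3: Alice computes s = B^a mod p = 26^10 mod 67 = 4.
Step 4: Bob computes s = A^b mod p = 6^5 mod 67 = 4.
Both sides agree: shared secret = 4.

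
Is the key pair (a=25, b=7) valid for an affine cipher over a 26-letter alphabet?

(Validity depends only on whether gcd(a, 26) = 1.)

Step 1: Compute gcd(25, 26).
Step 2: gcd(25, 26) = 1.
Since gcd = 1, 25 is coprime with 26, so it is a valid key.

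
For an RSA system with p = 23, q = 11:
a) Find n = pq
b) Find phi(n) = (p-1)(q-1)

Step 1: n = p * q = 23 * 11 = 253.
Step 2: phi(n) = (p-1)(q-1) = 22 * 10 = 220.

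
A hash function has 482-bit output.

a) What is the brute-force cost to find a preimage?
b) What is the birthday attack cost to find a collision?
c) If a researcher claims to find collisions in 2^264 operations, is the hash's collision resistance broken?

Step 1: Preimage resistance requires brute-force of 2^482 operations.
Step 2: Collision resistance (birthday bound) = 2^(482/2) = 2^241.
Step 3: The claimed attack costs 2^264 operations.
Step 4: Since 2^264 >= 2^241, the claimed attack is no faster than the generic birthday attack, so this does not break collision resistance.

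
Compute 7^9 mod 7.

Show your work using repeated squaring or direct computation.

Step 1: Compute 7^9 mod 7 step by step, reducing modulo 7 at each step.
  7^1 mod 7 = 0
  7^2 mod 7 = (0 * 7) mod 7 = 0
  7^3 mod 7 = (0 * 7) mod 7 = 0
  7^4 mod 7 = (0 * 7) mod 7 = 0
  7^5 mod 7 = (0 * 7) mod 7 = 0
  7^6 mod 7 = (0 * 7) mod 7 = 0
  7^7 mod 7 = (0 * 7) mod 7 = 0
  7^8 mod 7 = (0 * 7) mod 7 = 0
  7^9 mod 7 = (0 * 7) mod 7 = 0
Step 2: Result = 0.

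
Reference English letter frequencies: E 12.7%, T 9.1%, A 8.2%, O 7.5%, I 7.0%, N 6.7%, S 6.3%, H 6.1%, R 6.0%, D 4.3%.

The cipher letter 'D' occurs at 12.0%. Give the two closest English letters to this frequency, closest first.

Step 1: Observed frequency of 'D' is 12.0%.
Step 2: Compute distances to each reference frequency and sort:
  E (12.7%): difference = 0.7% <-- BEST
  T (9.1%): difference = 2.9% <-- RUNNER-UP
  A (8.2%): difference = 3.8%
  O (7.5%): difference = 4.5%
  I (7.0%): difference = 5.0%
Step 3: Most likely is 'E' (12.7%, diff 0.7%); second most likely is 'T' (9.1%, diff 2.9%).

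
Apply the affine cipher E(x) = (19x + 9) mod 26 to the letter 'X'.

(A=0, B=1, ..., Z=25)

Step 1: Convert 'X' to number: x = 23.
Step 2: E(23) = (19 * 23 + 9) mod 26 = 446 mod 26 = 4.
Step 3: Convert 4 back to letter: E.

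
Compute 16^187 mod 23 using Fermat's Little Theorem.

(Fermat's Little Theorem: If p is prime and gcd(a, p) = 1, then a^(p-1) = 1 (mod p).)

Step 1: Since 23 is prime, by Fermat's Little Theorem: 16^22 = 1 (mod 23).
Step 2: Reduce exponent: 187 mod 22 = 11.
Step 3: So 16^187 = 16^11 (mod 23).
Step 4: 16^11 mod 23 = 1.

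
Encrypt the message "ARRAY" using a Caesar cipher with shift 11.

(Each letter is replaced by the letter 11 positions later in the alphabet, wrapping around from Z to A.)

Step 1: For each letter, shift forward by 11 positions (mod 26).
  A (position 0) -> position (0+11) mod 26 = 11 -> L
  R (position 17) -> position (17+11) mod 26 = 2 -> C
  R (position 17) -> position (17+11) mod 26 = 2 -> C
  A (position 0) -> position (0+11) mod 26 = 11 -> L
  Y (position 24) -> position (24+11) mod 26 = 9 -> J
Result: LCCLJ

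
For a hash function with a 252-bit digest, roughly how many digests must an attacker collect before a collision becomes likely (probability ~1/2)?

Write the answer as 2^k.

Step 1: The birthday paradox gives collision probability ~50% after sqrt(2^n) = 2^(n/2) hashes.
Step 2: For 252-bit output: 2^(252/2) = 2^126.
Step 3: Approximately 2^126 hash computations needed.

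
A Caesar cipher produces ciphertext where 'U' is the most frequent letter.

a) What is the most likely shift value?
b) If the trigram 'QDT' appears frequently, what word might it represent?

Step 1: In English, 'E' is the most frequent letter (12.7%).
Step 2: The most frequent ciphertext letter is 'U' (position 20).
Step 3: Shift = (20 - 4) mod 26 = 16.
Step 4: Decrypt 'QDT' by shifting back 16:
  Q -> A
  D -> N
  T -> D
Step 5: 'QDT' decrypts to 'AND'.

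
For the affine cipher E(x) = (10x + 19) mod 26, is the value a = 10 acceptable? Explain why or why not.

Step 1: Compute gcd(10, 26).
Step 2: gcd(10, 26) = 2.
Since gcd = 2 != 1, 10 shares a common factor with 26, so it cannot be used.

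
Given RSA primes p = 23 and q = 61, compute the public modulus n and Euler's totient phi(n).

Step 1: n = p * q = 23 * 61 = 1403.
Step 2: phi(n) = (p-1)(q-1) = 22 * 60 = 1320.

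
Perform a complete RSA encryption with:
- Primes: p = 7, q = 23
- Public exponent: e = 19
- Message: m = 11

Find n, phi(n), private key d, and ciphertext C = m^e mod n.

Step 1: n = 7 * 23 = 161.
Step 2: phi(n) = (7-1)(23-1) = 6 * 22 = 132.
Step 3: Find d = 19^(-1) mod 132 = 7.
  Verify: 19 * 7 = 133 = 1 (mod 132).
Step 4: C = 11^19 mod 161 = 130.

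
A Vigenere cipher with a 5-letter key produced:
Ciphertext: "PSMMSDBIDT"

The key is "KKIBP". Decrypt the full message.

Step 1: Key 'KKIBP' has length 5. Extended key: KKIBPKKIBP
Step 2: Decrypt each position:
  P(15) - K(10) = 5 = F
  S(18) - K(10) = 8 = I
  M(12) - I(8) = 4 = E
  M(12) - B(1) = 11 = L
  S(18) - P(15) = 3 = D
  D(3) - K(10) = 19 = T
  B(1) - K(10) = 17 = R
  I(8) - I(8) = 0 = A
  D(3) - B(1) = 2 = C
  T(19) - P(15) = 4 = E
Plaintext: FIELDTRACE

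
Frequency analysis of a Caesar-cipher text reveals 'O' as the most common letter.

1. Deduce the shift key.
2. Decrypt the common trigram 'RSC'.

Step 1: In English, 'E' is the most frequent letter (12.7%).
Step 2: The most frequent ciphertext letter is 'O' (position 14).
Step 3: Shift = (14 - 4) mod 26 = 10.
Step 4: Decrypt 'RSC' by shifting back 10:
  R -> H
  S -> I
  C -> S
Step 5: 'RSC' decrypts to 'HIS'.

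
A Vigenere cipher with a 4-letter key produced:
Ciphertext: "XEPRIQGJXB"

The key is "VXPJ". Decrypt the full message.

Step 1: Key 'VXPJ' has length 4. Extended key: VXPJVXPJVX
Step 2: Decrypt each position:
  X(23) - V(21) = 2 = C
  E(4) - X(23) = 7 = H
  P(15) - P(15) = 0 = A
  R(17) - J(9) = 8 = I
  I(8) - V(21) = 13 = N
  Q(16) - X(23) = 19 = T
  G(6) - P(15) = 17 = R
  J(9) - J(9) = 0 = A
  X(23) - V(21) = 2 = C
  B(1) - X(23) = 4 = E
Plaintext: CHAINTRACE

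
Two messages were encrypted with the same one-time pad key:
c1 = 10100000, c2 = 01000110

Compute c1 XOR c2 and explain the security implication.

Step 1: c1 XOR c2 = (m1 XOR k) XOR (m2 XOR k).
Step 2: By XOR associativity/commutativity: = m1 XOR m2 XOR k XOR k = m1 XOR m2.
Step 3: 10100000 XOR 01000110 = 11100110 = 230.
Step 4: The key cancels out! An attacker learns m1 XOR m2 = 230, revealing the relationship between plaintexts.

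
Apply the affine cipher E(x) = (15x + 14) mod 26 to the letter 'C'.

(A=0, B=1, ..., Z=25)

Step 1: Convert 'C' to number: x = 2.
Step 2: E(2) = (15 * 2 + 14) mod 26 = 44 mod 26 = 18.
Step 3: Convert 18 back to letter: S.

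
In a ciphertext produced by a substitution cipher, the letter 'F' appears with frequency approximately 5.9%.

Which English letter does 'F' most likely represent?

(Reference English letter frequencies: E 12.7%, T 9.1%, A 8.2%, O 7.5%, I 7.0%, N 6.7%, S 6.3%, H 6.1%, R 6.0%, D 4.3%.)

Step 1: The observed frequency is 5.9%.
Step 2: Compare with English frequencies:
  E: 12.7% (difference: 6.8%)
  T: 9.1% (difference: 3.2%)
  A: 8.2% (difference: 2.3%)
  O: 7.5% (difference: 1.6%)
  I: 7.0% (difference: 1.1%)
  N: 6.7% (difference: 0.8%)
  S: 6.3% (difference: 0.4%)
  H: 6.1% (difference: 0.2%)
  R: 6.0% (difference: 0.1%) <-- closest
  D: 4.3% (difference: 1.6%)
Step 3: 'F' most likely represents 'R' (frequency 6.0%).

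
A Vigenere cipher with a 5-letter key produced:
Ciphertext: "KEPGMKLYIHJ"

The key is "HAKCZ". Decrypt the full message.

Step 1: Key 'HAKCZ' has length 5. Extended key: HAKCZHAKCZH
Step 2: Decrypt each position:
  K(10) - H(7) = 3 = D
  E(4) - A(0) = 4 = E
  P(15) - K(10) = 5 = F
  G(6) - C(2) = 4 = E
  M(12) - Z(25) = 13 = N
  K(10) - H(7) = 3 = D
  L(11) - A(0) = 11 = L
  Y(24) - K(10) = 14 = O
  I(8) - C(2) = 6 = G
  H(7) - Z(25) = 8 = I
  J(9) - H(7) = 2 = C
Plaintext: DEFENDLOGIC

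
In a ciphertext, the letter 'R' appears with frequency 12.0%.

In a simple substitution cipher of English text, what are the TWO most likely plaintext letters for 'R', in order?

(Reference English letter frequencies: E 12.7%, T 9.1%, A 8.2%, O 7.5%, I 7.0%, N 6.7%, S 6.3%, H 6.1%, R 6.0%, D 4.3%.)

Step 1: Observed frequency of 'R' is 12.0%.
Step 2: Compute distances to each reference frequency and sort:
  E (12.7%): difference = 0.7% <-- BEST
  T (9.1%): difference = 2.9% <-- RUNNER-UP
  A (8.2%): difference = 3.8%
  O (7.5%): difference = 4.5%
  I (7.0%): difference = 5.0%
Step 3: Most likely is 'E' (12.7%, diff 0.7%); second most likely is 'T' (9.1%, diff 2.9%).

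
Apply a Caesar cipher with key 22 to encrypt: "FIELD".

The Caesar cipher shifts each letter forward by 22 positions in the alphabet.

Step 1: For each letter, shift forward by 22 positions (mod 26).
  F (position 5) -> position (5+22) mod 26 = 1 -> B
  I (position 8) -> position (8+22) mod 26 = 4 -> E
  E (position 4) -> position (4+22) mod 26 = 0 -> A
  L (position 11) -> position (11+22) mod 26 = 7 -> H
  D (position 3) -> position (3+22) mod 26 = 25 -> Z
Result: BEAHZ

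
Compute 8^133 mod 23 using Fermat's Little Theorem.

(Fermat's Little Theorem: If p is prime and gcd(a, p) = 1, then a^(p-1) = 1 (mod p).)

Step 1: Since 23 is prime, by Fermat's Little Theorem: 8^22 = 1 (mod 23).
Step 2: Reduce exponent: 133 mod 22 = 1.
Step 3: So 8^133 = 8^1 (mod 23).
Step 4: 8^1 mod 23 = 8.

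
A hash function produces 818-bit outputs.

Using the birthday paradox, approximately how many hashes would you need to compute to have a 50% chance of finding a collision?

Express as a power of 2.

Step 1: The birthday paradox gives collision probability ~50% after sqrt(2^n) = 2^(n/2) hashes.
Step 2: For 818-bit output: 2^(818/2) = 2^409.
Step 3: Approximately 2^409 hash computations needed.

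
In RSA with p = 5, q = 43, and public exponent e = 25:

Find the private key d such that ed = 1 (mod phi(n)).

Step 1: n = 5 * 43 = 215.
Step 2: phi(n) = 4 * 42 = 168.
Step 3: Find d such that 25 * d = 1 (mod 168).
Step 4: d = 25^(-1) mod 168 = 121.
Verification: 25 * 121 = 3025 = 18 * 168 + 1.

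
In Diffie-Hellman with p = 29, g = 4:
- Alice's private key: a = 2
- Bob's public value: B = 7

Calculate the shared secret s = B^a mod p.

Step 1: s = B^a mod p = 7^2 mod 29.
  7^1 mod 29 = 7
  7^2 mod 29 = (7 * 7) mod 29 = 20
Result: shared secret = 20.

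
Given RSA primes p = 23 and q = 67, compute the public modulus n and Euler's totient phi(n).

Step 1: n = p * q = 23 * 67 = 1541.
Step 2: phi(n) = (p-1)(q-1) = 22 * 66 = 1452.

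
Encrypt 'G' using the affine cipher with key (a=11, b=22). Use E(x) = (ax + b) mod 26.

Step 1: Convert 'G' to number: x = 6.
Step 2: E(6) = (11 * 6 + 22) mod 26 = 88 mod 26 = 10.
Step 3: Convert 10 back to letter: K.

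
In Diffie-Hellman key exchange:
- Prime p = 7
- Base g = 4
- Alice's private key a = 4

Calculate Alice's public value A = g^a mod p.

Step 1: A = g^a mod p = 4^4 mod 7.
  4^1 mod 7 = 4
  4^2 mod 7 = (4 * 4) mod 7 = 2
  4^3 mod 7 = (2 * 4) mod 7 = 1
  4^4 mod 7 = (1 * 4) mod 7 = 4
Result: A = 4.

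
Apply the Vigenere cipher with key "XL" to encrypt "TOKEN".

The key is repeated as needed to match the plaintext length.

Step 1: Repeat key to match plaintext length:
  Plaintext: TOKEN
  Key:       XLXLX
Step 2: Encrypt each letter:
  T(19) + X(23) = (19+23) mod 26 = 16 = Q
  O(14) + L(11) = (14+11) mod 26 = 25 = Z
  K(10) + X(23) = (10+23) mod 26 = 7 = H
  E(4) + L(11) = (4+11) mod 26 = 15 = P
  N(13) + X(23) = (13+23) mod 26 = 10 = K
Ciphertext: QZHPK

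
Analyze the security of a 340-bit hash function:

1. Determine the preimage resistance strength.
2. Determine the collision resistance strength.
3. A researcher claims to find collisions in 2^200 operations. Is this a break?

Step 1: Preimage resistance requires brute-force of 2^340 operations.
Step 2: Collision resistance (birthday bound) = 2^(340/2) = 2^170.
Step 3: The claimed attack costs 2^200 operations.
Step 4: Since 2^200 >= 2^170, the claimed attack is no faster than the generic birthday attack, so this does not break collision resistance.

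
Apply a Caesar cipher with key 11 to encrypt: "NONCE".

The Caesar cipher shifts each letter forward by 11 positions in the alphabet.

Step 1: For each letter, shift forward by 11 positions (mod 26).
  N (position 13) -> position (13+11) mod 26 = 24 -> Y
  O (position 14) -> position (14+11) mod 26 = 25 -> Z
  N (position 13) -> position (13+11) mod 26 = 24 -> Y
  C (position 2) -> position (2+11) mod 26 = 13 -> N
  E (position 4) -> position (4+11) mod 26 = 15 -> P
Result: YZYNP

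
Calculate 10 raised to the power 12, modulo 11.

Step 1: Compute 10^12 mod 11 step by step, reducing modulo 11 at each step.
  10^1 mod 11 = 10
  10^2 mod 11 = (10 * 10) mod 11 = 1
  10^3 mod 11 = (1 * 10) mod 11 = 10
  10^4 mod 11 = (10 * 10) mod 11 = 1
  10^5 mod 11 = (1 * 10) mod 11 = 10
  10^6 mod 11 = (10 * 10) mod 11 = 1
  10^7 mod 11 = (1 * 10) mod 11 = 10
  10^8 mod 11 = (10 * 10) mod 11 = 1
  10^9 mod 11 = (1 * 10) mod 11 = 10
  10^10 mod 11 = (10 * 10) mod 11 = 1
  10^11 mod 11 = (1 * 10) mod 11 = 10
  10^12 mod 11 = (10 * 10) mod 11 = 1
Step 2: Result = 1.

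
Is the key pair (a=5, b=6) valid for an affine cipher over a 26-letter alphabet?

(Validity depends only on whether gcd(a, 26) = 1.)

Step 1: Compute gcd(5, 26).
Step 2: gcd(5, 26) = 1.
Since gcd = 1, 5 is coprime with 26, so it is a valid key.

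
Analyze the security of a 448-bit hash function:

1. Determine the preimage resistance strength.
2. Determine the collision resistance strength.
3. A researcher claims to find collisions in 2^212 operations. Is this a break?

Step 1: Preimage resistance requires brute-force of 2^448 operations.
Step 2: Collision resistance (birthday bound) = 2^(448/2) = 2^224.
Step 3: The claimed attack costs 2^212 operations.
Step 4: Since 2^212 < 2^224, the claimed attack beats the generic birthday bound, so collision resistance is broken.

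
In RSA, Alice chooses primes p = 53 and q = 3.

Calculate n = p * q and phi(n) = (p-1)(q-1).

Step 1: n = p * q = 53 * 3 = 159.
Step 2: phi(n) = (p-1)(q-1) = 52 * 2 = 104.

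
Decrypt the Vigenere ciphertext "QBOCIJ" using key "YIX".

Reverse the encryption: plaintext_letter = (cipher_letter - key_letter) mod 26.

Step 1: Extend key: YIXYIX
Step 2: Decrypt each letter (c - k) mod 26:
  Q(16) - Y(24) = (16-24) mod 26 = 18 = S
  B(1) - I(8) = (1-8) mod 26 = 19 = T
  O(14) - X(23) = (14-23) mod 26 = 17 = R
  C(2) - Y(24) = (2-24) mod 26 = 4 = E
  I(8) - I(8) = (8-8) mod 26 = 0 = A
  J(9) - X(23) = (9-23) mod 26 = 12 = M
Plaintext: STREAM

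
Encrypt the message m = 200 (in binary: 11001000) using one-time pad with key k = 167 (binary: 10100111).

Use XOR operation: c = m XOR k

Step 1: Write out the XOR operation bit by bit:
  Message: 11001000
  Key:     10100111
  XOR:     01101111
Step 2: Convert to decimal: 01101111 = 111.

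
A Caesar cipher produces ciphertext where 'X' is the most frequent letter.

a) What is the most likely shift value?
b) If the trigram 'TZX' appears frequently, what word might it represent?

Step 1: In English, 'E' is the most frequent letter (12.7%).
Step 2: The most frequent ciphertext letter is 'X' (position 23).
Step 3: Shift = (23 - 4) mod 26 = 19.
Step 4: Decrypt 'TZX' by shifting back 19:
  T -> A
  Z -> G
  X -> E
Step 5: 'TZX' decrypts to 'AGE'.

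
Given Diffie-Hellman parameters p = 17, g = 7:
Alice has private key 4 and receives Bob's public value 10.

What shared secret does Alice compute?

Step 1: s = B^a mod p = 10^4 mod 17.
  10^1 mod 17 = 10
  10^2 mod 17 = (10 * 10) mod 17 = 15
  10^3 mod 17 = (15 * 10) mod 17 = 14
  10^4 mod 17 = (14 * 10) mod 17 = 4
Result: shared secret = 4.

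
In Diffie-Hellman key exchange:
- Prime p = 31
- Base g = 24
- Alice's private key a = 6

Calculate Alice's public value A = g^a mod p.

Step 1: A = g^a mod p = 24^6 mod 31.
  24^1 mod 31 = 24
  24^2 mod 31 = (24 * 24) mod 31 = 18
  24^3 mod 31 = (18 * 24) mod 31 = 29
  24^4 mod 31 = (29 * 24) mod 31 = 14
  24^5 mod 31 = (14 * 24) mod 31 = 26
  24^6 mod 31 = (26 * 24) mod 31 = 4
Result: A = 4.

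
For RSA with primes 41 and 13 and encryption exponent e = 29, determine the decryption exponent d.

Step 1: n = 41 * 13 = 533.
Step 2: phi(n) = 40 * 12 = 480.
Step 3: Find d such that 29 * d = 1 (mod 480).
Step 4: d = 29^(-1) mod 480 = 149.
Verification: 29 * 149 = 4321 = 9 * 480 + 1.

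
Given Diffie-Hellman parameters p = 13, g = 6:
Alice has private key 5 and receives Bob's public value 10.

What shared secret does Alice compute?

Step 1: s = B^a mod p = 10^5 mod 13.
  10^1 mod 13 = 10
  10^2 mod 13 = (10 * 10) mod 13 = 9
  10^3 mod 13 = (9 * 10) mod 13 = 12
  10^4 mod 13 = (12 * 10) mod 13 = 3
  10^5 mod 13 = (3 * 10) mod 13 = 4
Result: shared secret = 4.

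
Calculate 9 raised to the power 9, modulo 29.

Step 1: Compute 9^9 mod 29 step by step, reducing modulo 29 at each step.
  9^1 mod 29 = 9
  9^2 mod 29 = (9 * 9) mod 29 = 23
  9^3 mod 29 = (23 * 9) mod 29 = 4
  9^4 mod 29 = (4 * 9) mod 29 = 7
  9^5 mod 29 = (7 * 9) mod 29 = 5
  9^6 mod 29 = (5 * 9) mod 29 = 16
  9^7 mod 29 = (16 * 9) mod 29 = 28
  9^8 mod 29 = (28 * 9) mod 29 = 20
  9^9 mod 29 = (20 * 9) mod 29 = 6
Step 2: Result = 6.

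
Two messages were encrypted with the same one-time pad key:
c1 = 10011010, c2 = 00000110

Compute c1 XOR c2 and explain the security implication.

Step 1: c1 XOR c2 = (m1 XOR k) XOR (m2 XOR k).
Step 2: By XOR associativity/commutativity: = m1 XOR m2 XOR k XOR k = m1 XOR m2.
Step 3: 10011010 XOR 00000110 = 10011100 = 156.
Step 4: The key cancels out! An attacker learns m1 XOR m2 = 156, revealing the relationship between plaintexts.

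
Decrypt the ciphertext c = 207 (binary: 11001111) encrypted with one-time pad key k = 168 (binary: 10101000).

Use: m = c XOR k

Step 1: XOR ciphertext with key:
  Ciphertext: 11001111
  Key:        10101000
  XOR:        01100111
Step 2: Plaintext = 01100111 = 103 in decimal.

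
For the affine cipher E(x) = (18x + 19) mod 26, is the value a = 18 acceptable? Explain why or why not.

Step 1: Compute gcd(18, 26).
Step 2: gcd(18, 26) = 2.
Since gcd = 2 != 1, 18 shares a common factor with 26, so it cannot be used.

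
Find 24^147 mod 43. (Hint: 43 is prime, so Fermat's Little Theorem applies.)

Step 1: Since 43 is prime, by Fermat's Little Theorem: 24^42 = 1 (mod 43).
Step 2: Reduce exponent: 147 mod 42 = 21.
Step 3: So 24^147 = 24^21 (mod 43).
Step 4: 24^21 mod 43 = 1.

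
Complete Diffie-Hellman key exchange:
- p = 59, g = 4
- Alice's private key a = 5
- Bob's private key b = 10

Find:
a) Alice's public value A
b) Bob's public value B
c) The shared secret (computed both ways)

Step 1: A = g^a mod p = 4^5 mod 59 = 21.
Step 2: B = g^b mod p = 4^10 mod 59 = 28.
Step 3: Alice computes s = B^a mod p = 28^5 mod 59 = 9.
Step 4: Bob computes s = A^b mod p = 21^10 mod 59 = 9.
Both sides agree: shared secret = 9.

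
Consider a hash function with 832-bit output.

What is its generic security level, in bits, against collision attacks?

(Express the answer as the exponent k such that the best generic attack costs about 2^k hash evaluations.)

Step 1: The hash has a 832-bit output.
Step 2: Collision resistance means it should be infeasible to find any x != y with h(x) = h(y).
By the birthday bound, a generic collision search succeeds after about sqrt(2^832) = 2^(832/2) = 2^416 evaluations.
Step 3: Security level = 416 bits.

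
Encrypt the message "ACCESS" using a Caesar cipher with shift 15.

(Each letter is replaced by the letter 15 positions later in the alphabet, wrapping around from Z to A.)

Step 1: For each letter, shift forward by 15 positions (mod 26).
  A (position 0) -> position (0+15) mod 26 = 15 -> P
  C (position 2) -> position (2+15) mod 26 = 17 -> R
  C (position 2) -> position (2+15) mod 26 = 17 -> R
  E (position 4) -> position (4+15) mod 26 = 19 -> T
  S (position 18) -> position (18+15) mod 26 = 7 -> H
  S (position 18) -> position (18+15) mod 26 = 7 -> H
Result: PRRTHH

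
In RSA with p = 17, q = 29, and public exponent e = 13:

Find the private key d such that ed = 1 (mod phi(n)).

Step 1: n = 17 * 29 = 493.
Step 2: phi(n) = 16 * 28 = 448.
Step 3: Find d such that 13 * d = 1 (mod 448).
Step 4: d = 13^(-1) mod 448 = 69.
Verification: 13 * 69 = 897 = 2 * 448 + 1.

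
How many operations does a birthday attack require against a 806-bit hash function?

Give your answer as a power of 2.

Step 1: The birthday paradox gives collision probability ~50% after sqrt(2^n) = 2^(n/2) hashes.
Step 2: For 806-bit output: 2^(806/2) = 2^403.
Step 3: Approximately 2^403 hash computations needed.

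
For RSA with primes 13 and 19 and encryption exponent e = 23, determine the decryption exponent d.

Step 1: n = 13 * 19 = 247.
Step 2: phi(n) = 12 * 18 = 216.
Step 3: Find d such that 23 * d = 1 (mod 216).
Step 4: d = 23^(-1) mod 216 = 47.
Verification: 23 * 47 = 1081 = 5 * 216 + 1.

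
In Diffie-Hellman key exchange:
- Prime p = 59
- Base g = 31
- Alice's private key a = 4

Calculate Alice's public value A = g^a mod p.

Step 1: A = g^a mod p = 31^4 mod 59.
  31^1 mod 59 = 31
  31^2 mod 59 = (31 * 31) mod 59 = 17
  31^3 mod 59 = (17 * 31) mod 59 = 55
  31^4 mod 59 = (55 * 31) mod 59 = 53
Result: A = 53.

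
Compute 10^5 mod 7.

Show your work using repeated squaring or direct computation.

Step 1: Compute 10^5 mod 7 step by step, reducing modulo 7 at each step.
  10^1 mod 7 = 3
  10^2 mod 7 = (3 * 10) mod 7 = 2
  10^3 mod 7 = (2 * 10) mod 7 = 6
  10^4 mod 7 = (6 * 10) mod 7 = 4
  10^5 mod 7 = (4 * 10) mod 7 = 5
Step 2: Result = 5.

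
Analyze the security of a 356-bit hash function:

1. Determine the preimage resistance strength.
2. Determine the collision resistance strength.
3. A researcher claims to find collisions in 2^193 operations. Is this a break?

Step 1: Preimage resistance requires brute-force of 2^356 operations.
Step 2: Collision resistance (birthday bound) = 2^(356/2) = 2^178.
Step 3: The claimed attack costs 2^193 operations.
Step 4: Since 2^193 >= 2^178, the claimed attack is no faster than the generic birthday attack, so this does not break collision resistance.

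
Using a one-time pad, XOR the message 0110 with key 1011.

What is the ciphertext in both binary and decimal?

Step 1: Write out the XOR operation bit by bit:
  Message: 0110
  Key:     1011
  XOR:     1101
Step 2: Convert to decimal: 1101 = 13.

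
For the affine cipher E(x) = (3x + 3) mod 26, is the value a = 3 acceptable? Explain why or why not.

Step 1: Compute gcd(3, 26).
Step 2: gcd(3, 26) = 1.
Since gcd = 1, 3 is coprime with 26, so it is a valid key.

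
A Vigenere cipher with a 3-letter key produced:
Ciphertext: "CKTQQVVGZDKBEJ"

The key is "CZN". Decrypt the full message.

Step 1: Key 'CZN' has length 3. Extended key: CZNCZNCZNCZNCZ
Step 2: Decrypt each position:
  C(2) - C(2) = 0 = A
  K(10) - Z(25) = 11 = L
  T(19) - N(13) = 6 = G
  Q(16) - C(2) = 14 = O
  Q(16) - Z(25) = 17 = R
  V(21) - N(13) = 8 = I
  V(21) - C(2) = 19 = T
  G(6) - Z(25) = 7 = H
  Z(25) - N(13) = 12 = M
  D(3) - C(2) = 1 = B
  K(10) - Z(25) = 11 = L
  B(1) - N(13) = 14 = O
  E(4) - C(2) = 2 = C
  J(9) - Z(25) = 10 = K
Plaintext: ALGORITHMBLOCK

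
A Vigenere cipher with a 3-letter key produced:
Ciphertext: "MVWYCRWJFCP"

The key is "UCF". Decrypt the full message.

Step 1: Key 'UCF' has length 3. Extended key: UCFUCFUCFUC
Step 2: Decrypt each position:
  M(12) - U(20) = 18 = S
  V(21) - C(2) = 19 = T
  W(22) - F(5) = 17 = R
  Y(24) - U(20) = 4 = E
  C(2) - C(2) = 0 = A
  R(17) - F(5) = 12 = M
  W(22) - U(20) = 2 = C
  J(9) - C(2) = 7 = H
  F(5) - F(5) = 0 = A
  C(2) - U(20) = 8 = I
  P(15) - C(2) = 13 = N
Plaintext: STREAMCHAIN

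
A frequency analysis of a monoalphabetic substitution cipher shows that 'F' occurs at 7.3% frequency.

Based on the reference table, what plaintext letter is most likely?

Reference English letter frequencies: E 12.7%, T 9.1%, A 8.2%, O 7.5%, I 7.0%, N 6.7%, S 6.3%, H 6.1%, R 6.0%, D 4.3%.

Step 1: The observed frequency is 7.3%.
Step 2: Compare with English frequencies:
  E: 12.7% (difference: 5.4%)
  T: 9.1% (difference: 1.8%)
  A: 8.2% (difference: 0.9%)
  O: 7.5% (difference: 0.2%) <-- closest
  I: 7.0% (difference: 0.3%)
  N: 6.7% (difference: 0.6%)
  S: 6.3% (difference: 1.0%)
  H: 6.1% (difference: 1.2%)
  R: 6.0% (difference: 1.3%)
  D: 4.3% (difference: 3.0%)
Step 3: 'F' most likely represents 'O' (frequency 7.5%).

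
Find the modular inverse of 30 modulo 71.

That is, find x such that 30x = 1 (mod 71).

Step 1: We need x such that 30 * x = 1 (mod 71).
Step 2: Using the extended Euclidean algorithm or trial:
  30 * 45 = 1350 = 19 * 71 + 1.
Step 3: Since 1350 mod 71 = 1, the inverse is x = 45.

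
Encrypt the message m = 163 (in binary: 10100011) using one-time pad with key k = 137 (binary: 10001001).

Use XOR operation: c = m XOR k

Step 1: Write out the XOR operation bit by bit:
  Message: 10100011
  Key:     10001001
  XOR:     00101010
Step 2: Convert to decimal: 00101010 = 42.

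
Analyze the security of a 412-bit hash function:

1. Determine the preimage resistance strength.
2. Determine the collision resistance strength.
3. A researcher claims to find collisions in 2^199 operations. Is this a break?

Step 1: Preimage resistance requires brute-force of 2^412 operations.
Step 2: Collision resistance (birthday bound) = 2^(412/2) = 2^206.
Step 3: The claimed attack costs 2^199 operations.
Step 4: Since 2^199 < 2^206, the claimed attack beats the generic birthday bound, so collision resistance is broken.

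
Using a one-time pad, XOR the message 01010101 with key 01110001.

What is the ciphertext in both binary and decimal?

Step 1: Write out the XOR operation bit by bit:
  Message: 01010101
  Key:     01110001
  XOR:     00100100
Step 2: Convert to decimal: 00100100 = 36.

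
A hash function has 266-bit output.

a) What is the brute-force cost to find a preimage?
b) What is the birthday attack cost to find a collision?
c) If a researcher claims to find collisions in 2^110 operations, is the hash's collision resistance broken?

Step 1: Preimage resistance requires brute-force of 2^266 operations.
Step 2: Collision resistance (birthday bound) = 2^(266/2) = 2^133.
Step 3: The claimed attack costs 2^110 operations.
Step 4: Since 2^110 < 2^133, the claimed attack beats the generic birthday bound, so collision resistance is broken.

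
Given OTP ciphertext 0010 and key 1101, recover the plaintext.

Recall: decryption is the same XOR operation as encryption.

Step 1: XOR ciphertext with key:
  Ciphertext: 0010
  Key:        1101
  XOR:        1111
Step 2: Plaintext = 1111 = 15 in decimal.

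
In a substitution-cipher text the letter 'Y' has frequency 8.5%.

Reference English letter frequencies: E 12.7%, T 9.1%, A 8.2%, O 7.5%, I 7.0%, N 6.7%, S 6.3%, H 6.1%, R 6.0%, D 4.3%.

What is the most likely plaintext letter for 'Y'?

Step 1: The observed frequency is 8.5%.
Step 2: Compare with English frequencies:
  E: 12.7% (difference: 4.2%)
  T: 9.1% (difference: 0.6%)
  A: 8.2% (difference: 0.3%) <-- closest
  O: 7.5% (difference: 1.0%)
  I: 7.0% (difference: 1.5%)
  N: 6.7% (difference: 1.8%)
  S: 6.3% (difference: 2.2%)
  H: 6.1% (difference: 2.4%)
  R: 6.0% (difference: 2.5%)
  D: 4.3% (difference: 4.2%)
Step 3: 'Y' most likely represents 'A' (frequency 8.2%).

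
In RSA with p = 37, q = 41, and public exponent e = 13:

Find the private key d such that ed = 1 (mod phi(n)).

Step 1: n = 37 * 41 = 1517.
Step 2: phi(n) = 36 * 40 = 1440.
Step 3: Find d such that 13 * d = 1 (mod 1440).
Step 4: d = 13^(-1) mod 1440 = 997.
Verification: 13 * 997 = 12961 = 9 * 1440 + 1.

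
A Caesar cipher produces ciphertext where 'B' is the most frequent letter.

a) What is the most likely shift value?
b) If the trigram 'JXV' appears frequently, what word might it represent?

Step 1: In English, 'E' is the most frequent letter (12.7%).
Step 2: The most frequent ciphertext letter is 'B' (position 1).
Step 3: Shift = (1 - 4) mod 26 = 23.
Step 4: Decrypt 'JXV' by shifting back 23:
  J -> M
  X -> A
  V -> Y
Step 5: 'JXV' decrypts to 'MAY'.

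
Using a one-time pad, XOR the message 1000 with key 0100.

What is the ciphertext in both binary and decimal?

Step 1: Write out the XOR operation bit by bit:
  Message: 1000
  Key:     0100
  XOR:     1100
Step 2: Convert to decimal: 1100 = 12.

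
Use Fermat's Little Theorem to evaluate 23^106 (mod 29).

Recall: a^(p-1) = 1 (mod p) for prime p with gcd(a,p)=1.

Step 1: Since 29 is prime, by Fermat's Little Theorem: 23^28 = 1 (mod 29).
Step 2: Reduce exponent: 106 mod 28 = 22.
Step 3: So 23^106 = 23^22 (mod 29).
Step 4: 23^22 mod 29 = 23.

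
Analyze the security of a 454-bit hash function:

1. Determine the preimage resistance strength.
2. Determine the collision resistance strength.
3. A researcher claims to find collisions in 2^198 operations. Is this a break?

Step 1: Preimage resistance requires brute-force of 2^454 operations.
Step 2: Collision resistance (birthday bound) = 2^(454/2) = 2^227.
Step 3: The claimed attack costs 2^198 operations.
Step 4: Since 2^198 < 2^227, the claimed attack beats the generic birthday bound, so collision resistance is broken.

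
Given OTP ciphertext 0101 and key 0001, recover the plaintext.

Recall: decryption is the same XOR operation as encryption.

Step 1: XOR ciphertext with key:
  Ciphertext: 0101
  Key:        0001
  XOR:        0100
Step 2: Plaintext = 0100 = 4 in decimal.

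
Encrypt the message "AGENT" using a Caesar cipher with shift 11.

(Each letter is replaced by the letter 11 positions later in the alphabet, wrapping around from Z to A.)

Step 1: For each letter, shift forward by 11 positions (mod 26).
  A (position 0) -> position (0+11) mod 26 = 11 -> L
  G (position 6) -> position (6+11) mod 26 = 17 -> R
  E (position 4) -> position (4+11) mod 26 = 15 -> P
  N (position 13) -> position (13+11) mod 26 = 24 -> Y
  T (position 19) -> position (19+11) mod 26 = 4 -> E
Result: LRPYE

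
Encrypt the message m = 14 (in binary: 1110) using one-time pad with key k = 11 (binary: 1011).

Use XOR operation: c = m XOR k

Step 1: Write out the XOR operation bit by bit:
  Message: 1110
  Key:     1011
  XOR:     0101
Step 2: Convert to decimal: 0101 = 5.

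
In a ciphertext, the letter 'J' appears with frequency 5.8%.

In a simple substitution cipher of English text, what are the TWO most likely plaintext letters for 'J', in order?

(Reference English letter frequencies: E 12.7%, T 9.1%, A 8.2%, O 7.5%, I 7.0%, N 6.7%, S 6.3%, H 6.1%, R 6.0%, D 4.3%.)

Step 1: Observed frequency of 'J' is 5.8%.
Step 2: Compute distances to each reference frequency and sort:
  R (6.0%): difference = 0.2% <-- BEST
  H (6.1%): difference = 0.3% <-- RUNNER-UP
  S (6.3%): difference = 0.5%
  N (6.7%): difference = 0.9%
  I (7.0%): difference = 1.2%
Step 3: Most likely is 'R' (6.0%, diff 0.2%); second most likely is 'H' (6.1%, diff 0.3%).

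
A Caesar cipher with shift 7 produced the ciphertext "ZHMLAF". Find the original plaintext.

Step 1: Reverse the shift by subtracting 7 from each letter position.
  Z (position 25) -> position (25-7) mod 26 = 18 -> S
  H (position 7) -> position (7-7) mod 26 = 0 -> A
  M (position 12) -> position (12-7) mod 26 = 5 -> F
  L (position 11) -> position (11-7) mod 26 = 4 -> E
  A (position 0) -> position (0-7) mod 26 = 19 -> T
  F (position 5) -> position (5-7) mod 26 = 24 -> Y
Decrypted message: SAFETY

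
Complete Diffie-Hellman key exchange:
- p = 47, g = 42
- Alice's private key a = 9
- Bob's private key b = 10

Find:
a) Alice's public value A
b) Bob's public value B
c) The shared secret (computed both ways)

Step 1: A = g^a mod p = 42^9 mod 47 = 7.
Step 2: B = g^b mod p = 42^10 mod 47 = 12.
Step 3: Alice computes s = B^a mod p = 12^9 mod 47 = 32.
Step 4: Bob computes s = A^b mod p = 7^10 mod 47 = 32.
Both sides agree: shared secret = 32.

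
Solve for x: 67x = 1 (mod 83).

Step 1: We need x such that 67 * x = 1 (mod 83).
Step 2: Using the extended Euclidean algorithm or trial:
  67 * 57 = 3819 = 46 * 83 + 1.
Step 3: Since 3819 mod 83 = 1, the inverse is x = 57.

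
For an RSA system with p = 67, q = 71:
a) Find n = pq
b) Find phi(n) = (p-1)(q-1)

Step 1: n = p * q = 67 * 71 = 4757.
Step 2: phi(n) = (p-1)(q-1) = 66 * 70 = 4620.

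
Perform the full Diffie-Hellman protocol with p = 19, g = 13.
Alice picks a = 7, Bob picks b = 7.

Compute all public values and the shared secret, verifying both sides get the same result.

Step 1: A = g^a mod p = 13^7 mod 19 = 10.
Step 2: B = g^b mod p = 13^7 mod 19 = 10.
Step 3: Alice computes s = B^a mod p = 10^7 mod 19 = 15.
Step 4: Bob computes s = A^b mod p = 10^7 mod 19 = 15.
Both sides agree: shared secret = 15.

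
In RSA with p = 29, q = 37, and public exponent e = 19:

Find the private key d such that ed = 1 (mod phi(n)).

Step 1: n = 29 * 37 = 1073.
Step 2: phi(n) = 28 * 36 = 1008.
Step 3: Find d such that 19 * d = 1 (mod 1008).
Step 4: d = 19^(-1) mod 1008 = 955.
Verification: 19 * 955 = 18145 = 18 * 1008 + 1.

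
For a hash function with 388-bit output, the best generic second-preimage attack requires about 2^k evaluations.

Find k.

Step 1: The hash has a 388-bit output.
Step 2: Second-preimage resistance means: given a specific input x, it should be infeasible to find a different y with h(y) = h(x).
With a 388-bit output, a generic search for a second preimage costs about 2^388 evaluations (each trial matches the fixed target with probability 2^-388).
Step 3: Security level = 388 bits.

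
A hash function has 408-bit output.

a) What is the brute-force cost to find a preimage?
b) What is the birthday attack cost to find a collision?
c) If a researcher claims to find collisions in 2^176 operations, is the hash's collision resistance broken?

Step 1: Preimage resistance requires brute-force of 2^408 operations.
Step 2: Collision resistance (birthday bound) = 2^(408/2) = 2^204.
Step 3: The claimed attack costs 2^176 operations.
Step 4: Since 2^176 < 2^204, the claimed attack beats the generic birthday bound, so collision resistance is broken.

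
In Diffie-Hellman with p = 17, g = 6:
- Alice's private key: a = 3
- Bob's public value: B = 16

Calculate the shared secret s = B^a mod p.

Step 1: s = B^a mod p = 16^3 mod 17.
  16^1 mod 17 = 16
  16^2 mod 17 = (16 * 16) mod 17 = 1
  16^3 mod 17 = (1 * 16) mod 17 = 16
Result: shared secret = 16.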